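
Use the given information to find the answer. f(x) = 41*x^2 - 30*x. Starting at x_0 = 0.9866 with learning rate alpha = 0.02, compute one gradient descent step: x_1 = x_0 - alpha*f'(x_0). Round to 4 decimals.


We compute the gradient at x_0 and apply the update.
f'(x) = 82*x - 30
f'(0.9866) = 82*0.9866 - 30 = 50.9012
x_1 = 0.9866 - 0.02*50.9012 = -0.0314


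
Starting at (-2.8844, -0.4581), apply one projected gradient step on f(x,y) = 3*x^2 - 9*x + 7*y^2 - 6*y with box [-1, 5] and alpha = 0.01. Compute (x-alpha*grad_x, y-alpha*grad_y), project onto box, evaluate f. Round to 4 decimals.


Step 1: Compute gradient at (-2.8844, -0.4581).
grad_x = 2*3*-2.8844 - 9 = -26.3064
grad_y = 2*7*-0.4581 - 6 = -12.4134
Step 2: Gradient step.
x_raw = -2.8844 - 0.01*-26.3064 = -2.6213
y_raw = -0.4581 - 0.01*-12.4134 = -0.334
Step 3: Project onto [-1, 5].
x_proj = clip(-2.6213) = -1.0
y_proj = clip(-0.334) = -0.334
Step 4: Evaluate f.
f(-1.0, -0.334) = 14.7845


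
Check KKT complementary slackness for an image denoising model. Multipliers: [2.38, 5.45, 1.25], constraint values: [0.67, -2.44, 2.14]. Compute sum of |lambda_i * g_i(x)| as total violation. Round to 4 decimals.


KKT complementary slackness check:
lambda_1 * g_1 = 2.38 * 0.67 = 1.5946
lambda_2 * g_2 = 5.45 * -2.44 = -13.298
lambda_3 * g_3 = 1.25 * 2.14 = 2.675
Total violation = 1.5946 + 13.298 + 2.675 = 17.5676


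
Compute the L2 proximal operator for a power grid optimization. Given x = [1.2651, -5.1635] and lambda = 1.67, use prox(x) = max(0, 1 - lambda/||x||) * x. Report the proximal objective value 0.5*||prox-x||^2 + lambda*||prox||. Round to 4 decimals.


Step 1: Compute ||x||.
||x|| = 5.3162
Step 2: Compute scaling factor.
scale = max(0, 1 - 1.67/5.3162) = 0.6859
Step 3: prox(x) = [0.8677, -3.5415]
||prox(x)|| = 3.6462
Step 4: Proximal objective.
0.5*||prox-x||^2 = 1.3945
lambda*||prox|| = 6.0892
Total = 7.4836


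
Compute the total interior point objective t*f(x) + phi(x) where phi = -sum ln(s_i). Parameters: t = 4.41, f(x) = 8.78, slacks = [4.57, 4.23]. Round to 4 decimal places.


Step 1: Compute log-barrier.
ln values: [1.5195, 1.4422]
phi = -(1.5195 + 1.4422) = -2.9617
Step 2: Compute augmented objective.
t*f(x) = 4.41*8.78 = 38.7198
Total = 38.7198 - 2.9617 = 35.7581


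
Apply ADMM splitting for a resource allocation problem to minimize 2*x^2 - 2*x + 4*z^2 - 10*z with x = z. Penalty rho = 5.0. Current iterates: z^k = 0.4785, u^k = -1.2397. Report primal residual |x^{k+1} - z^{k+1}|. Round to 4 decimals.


ADMM iteration with rho = 5.0, z^k = 0.4785, u^k = -1.2397
Step 1: x-update.
Minimize 2*x^2 - 2*x + (5.0/2)*(x - 0.4785 - 1.2397)^2
FOC: (2*2 + 5.0)*x = 2 + 5.0*(0.4785 + 1.2397)
x^{k+1} = 1.1768
Step 2: z-update.
Minimize 4*z^2 - 10*z + (5.0/2)*(1.1768 - z - 1.2397)^2
FOC: (2*4 + 5.0)*z = 10 + 5.0*(1.1768 - 1.2397)
z^{k+1} = 0.745
Step 3: u-update.
u^{k+1} = -1.2397 + 1.1768 - 0.745 = -0.808
Step 4: Primal residual = |1.1768 - 0.745| = 0.4317


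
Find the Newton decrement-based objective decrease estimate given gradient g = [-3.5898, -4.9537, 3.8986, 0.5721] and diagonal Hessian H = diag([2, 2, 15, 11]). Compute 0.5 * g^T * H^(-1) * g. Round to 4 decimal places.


Step 1: H is diagonal, so H^(-1) * g = [-1.7949, -2.4769, 0.2599, 0.052].
Step 2: g^T H^(-1) g = sum_i g_i^2 / H_ii
  = (-3.5898)^2/2 + (-4.9537)^2/2 + (3.8986)^2/15 + (0.5721)^2/11
  = 6.4433 + 12.2696 + 1.0133 + 0.0298 = 19.7559
Step 3: Objective decrease = 0.5 * g^T H^(-1) g = 9.878


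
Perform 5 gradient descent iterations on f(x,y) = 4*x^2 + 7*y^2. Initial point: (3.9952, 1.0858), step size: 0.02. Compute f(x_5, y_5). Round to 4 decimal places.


Gradient descent on f(x,y) = 4*x^2 + 7*y^2.
Starting point: (3.9952, 1.0858), alpha = 0.02
Step 1: grad_x = 2*4*3.9952 = 31.9616, grad_y = 2*7*1.0858 = 15.2012
  x_1 = 3.9952 - 0.02*31.9616 = 3.356
  y_1 = 1.0858 - 0.02*15.2012 = 0.7818
Step 2: grad_x = 2*4*3.356 = 26.8477, grad_y = 2*7*0.7818 = 10.9449
  x_2 = 3.356 - 0.02*26.8477 = 2.819
  y_2 = 0.7818 - 0.02*10.9449 = 0.5629
Step 3: grad_x = 2*4*2.819 = 22.5521, grad_y = 2*7*0.5629 = 7.8803
  x_3 = 2.819 - 0.02*22.5521 = 2.368
  y_3 = 0.5629 - 0.02*7.8803 = 0.4053
Step 4: grad_x = 2*4*2.368 = 18.9438, grad_y = 2*7*0.4053 = 5.6738
  x_4 = 2.368 - 0.02*18.9438 = 1.9891
  y_4 = 0.4053 - 0.02*5.6738 = 0.2918
Step 5: grad_x = 2*4*1.9891 = 15.9128, grad_y = 2*7*0.2918 = 4.0851
  x_5 = 1.9891 - 0.02*15.9128 = 1.6708
  y_5 = 0.2918 - 0.02*4.0851 = 0.2101
f(1.6708, 0.2101) = 4*1.6708^2 + 7*0.2101^2 = 11.4758


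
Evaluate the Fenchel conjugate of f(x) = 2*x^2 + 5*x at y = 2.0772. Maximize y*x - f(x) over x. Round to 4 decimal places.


f*(y) = sup_x {y*x - a*x^2 - b*x} = sup_x {(y-b)*x - a*x^2}
FOC: (y - b) - 2a*x = 0 => x* = (y - b)/(2a)
x* = (2.0772 - 5)/(2*2) = -0.7307
f*(2.0772) = (y-b)^2/(4a) = (2.0772 - 5)^2/(4*2)
= 8.5428/8 = 1.0678


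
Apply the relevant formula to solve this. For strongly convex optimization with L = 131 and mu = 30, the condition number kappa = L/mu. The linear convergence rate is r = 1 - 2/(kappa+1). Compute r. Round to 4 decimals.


Step 1: Compute the condition number.
kappa = L/mu = 131/30 = 4.3667
Step 2: Compute the convergence rate.
r = 1 - 2/(kappa + 1) = 1 - 2*mu/(L + mu) = (L - mu)/(L + mu) = 101/161 = 0.6273


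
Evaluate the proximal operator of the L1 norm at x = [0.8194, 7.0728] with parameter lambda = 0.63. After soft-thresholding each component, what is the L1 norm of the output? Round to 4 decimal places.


Soft-thresholding with lambda = 0.63:
prox(0.8194) = sign(0.8194)*max(|0.8194| - 0.63, 0) = 0.1894
prox(7.0728) = sign(7.0728)*max(|7.0728| - 0.63, 0) = 6.4428
prox(x) = [0.1894, 6.4428]
||prox(x)||_1 = 0.1894 + 6.4428 = 6.6322


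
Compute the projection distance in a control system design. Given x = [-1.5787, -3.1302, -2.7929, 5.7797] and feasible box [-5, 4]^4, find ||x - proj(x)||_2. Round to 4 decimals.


Project each component onto [-5, 4].
clip(-1.5787) = -1.5787, clip(-3.1302) = -3.1302, clip(-2.7929) = -2.7929, clip(5.7797) = 4.0
Projection = [-1.5787, -3.1302, -2.7929, 4.0]
Squared diffs: [0.0, 0.0, 0.0, 3.1673]
Distance = sqrt(3.1673) = 1.7797


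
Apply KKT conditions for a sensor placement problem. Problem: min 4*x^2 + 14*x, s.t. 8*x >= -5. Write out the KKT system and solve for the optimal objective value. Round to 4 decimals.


Step 1: Try lambda = 0 (constraint inactive).
x_unc = -14/(2*4) = -1.75
Check: 8*-1.75 = -14.0 < -5 -- violated!
Step 2: Constraint must be active: 8*x = -5
x* = -5/8 = -0.625
lambda = (2*4*(-0.625) + 14)/8 = 1.125
Step 3: Compute optimal value.
f(x*) = 4*(-0.625)^2 + 14*(-0.625) = -7.1875


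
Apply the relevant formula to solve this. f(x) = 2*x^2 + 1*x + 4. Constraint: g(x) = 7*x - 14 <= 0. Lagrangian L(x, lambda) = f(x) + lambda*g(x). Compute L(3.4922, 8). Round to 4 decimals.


Step 1: Evaluate f(x).
f(3.4922) = 2*3.4922^2 + 1*3.4922 + 4 = 31.8831
Step 2: Evaluate g(x).
g(3.4922) = 7*3.4922 - 14 = 10.4454
Step 3: Compute Lagrangian.
L = 31.8831 + 8*10.4454 = 115.4463


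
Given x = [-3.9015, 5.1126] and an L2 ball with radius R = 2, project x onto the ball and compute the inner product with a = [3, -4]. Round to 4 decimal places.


Step 1: Compute ||x|| (intermediates to 6 decimals).
||x|| = sqrt((-3.9015)^2 + 5.1126^2) = 6.431204
Step 2: Project.
Since ||x|| > R, scale = R/||x|| = 2/6.431204 = 0.310984, proj(x) = scale * x
proj(x) = [-1.213304, 1.589937]
Step 3: Dot product.
a^T * proj(x) = 3*(-1.213304) - 4*1.589937 = -9.9997


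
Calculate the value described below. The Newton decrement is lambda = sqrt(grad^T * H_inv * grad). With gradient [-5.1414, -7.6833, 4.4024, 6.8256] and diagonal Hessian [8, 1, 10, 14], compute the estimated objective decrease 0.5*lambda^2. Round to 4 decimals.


Step 1: H is diagonal, so H^(-1) * g = [-0.6427, -7.6833, 0.4402, 0.4875].
Step 2: g^T H^(-1) g = sum_i g_i^2 / H_ii
  = (-5.1414)^2/8 + (-7.6833)^2/1 + (4.4024)^2/10 + (6.8256)^2/14
  = 3.3042 + 59.0331 + 1.9381 + 3.3278 = 67.6032
Step 3: Objective decrease = 0.5 * g^T H^(-1) g = 33.8016


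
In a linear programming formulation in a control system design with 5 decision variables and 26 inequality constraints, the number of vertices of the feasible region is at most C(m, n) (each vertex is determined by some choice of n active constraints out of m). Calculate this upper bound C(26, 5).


Each vertex corresponds to some choice of n active constraints out of m, so the number of vertices is at most C(m, n) = m! / (n!(m-n)!).
m = 26, n = 5
Numerator: 26 * 25 * 24 * 23 * 22
Denominator: 5! = 120
C(26, 5) = 65780


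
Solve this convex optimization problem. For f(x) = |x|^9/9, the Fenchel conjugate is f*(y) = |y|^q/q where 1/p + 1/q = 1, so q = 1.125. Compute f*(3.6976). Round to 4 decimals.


The conjugate exponent q satisfies 1/p + 1/q = 1.
p = 9, so q = 9/(9 - 1) = 1.125
|y|^q = 3.6976^1.125 = 4.3542
f*(3.6976) = 4.3542 / 1.125 = 3.8704


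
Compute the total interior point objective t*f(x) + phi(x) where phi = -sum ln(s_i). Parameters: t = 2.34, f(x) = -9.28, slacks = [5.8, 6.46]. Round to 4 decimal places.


Step 1: Compute log-barrier.
ln values: [1.7579, 1.8656]
phi = -(1.7579 + 1.8656) = -3.6235
Step 2: Compute augmented objective.
t*f(x) = 2.34*-9.28 = -21.7152
Total = -21.7152 - 3.6235 = -25.3387


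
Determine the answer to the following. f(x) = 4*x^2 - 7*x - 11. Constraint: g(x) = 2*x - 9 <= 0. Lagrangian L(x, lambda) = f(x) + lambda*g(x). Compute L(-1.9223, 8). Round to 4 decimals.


Step 1: Evaluate f(x).
f(-1.9223) = 4*(-1.9223)^2 - 7*(-1.9223) - 11 = 17.237
Step 2: Evaluate g(x).
g(-1.9223) = 2*-1.9223 - 9 = -12.8446
Step 3: Compute Lagrangian.
L = 17.237 + 8*-12.8446 = -85.5198


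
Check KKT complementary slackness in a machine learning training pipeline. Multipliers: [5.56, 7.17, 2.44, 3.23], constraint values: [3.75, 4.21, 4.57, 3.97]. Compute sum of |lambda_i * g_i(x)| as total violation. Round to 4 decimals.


KKT complementary slackness check:
lambda_1 * g_1 = 5.56 * 3.75 = 20.85
lambda_2 * g_2 = 7.17 * 4.21 = 30.1857
lambda_3 * g_3 = 2.44 * 4.57 = 11.1508
lambda_4 * g_4 = 3.23 * 3.97 = 12.8231
Total violation = 20.85 + 30.1857 + 11.1508 + 12.8231 = 75.0096


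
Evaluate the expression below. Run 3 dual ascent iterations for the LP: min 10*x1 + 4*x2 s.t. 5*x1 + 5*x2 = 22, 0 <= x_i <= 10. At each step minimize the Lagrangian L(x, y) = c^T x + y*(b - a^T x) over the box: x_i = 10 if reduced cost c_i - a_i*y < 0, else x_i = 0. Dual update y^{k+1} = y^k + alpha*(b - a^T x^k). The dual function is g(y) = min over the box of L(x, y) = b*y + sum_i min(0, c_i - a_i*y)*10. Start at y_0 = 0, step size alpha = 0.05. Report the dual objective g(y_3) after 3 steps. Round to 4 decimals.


Dual ascent for LP: min 10*x1 + 4*x2, 5*x1 + 5*x2 = 22, 0 <= x_i <= 10
Step 1: y^k = 0.0, reduced costs: (10.0, 4.0)
  x^k = (0.0, 0.0), subgradient = b - a^T x = 22.0
  y^{k+1} = 0.0 + 0.05*22.0 = 1.1
Step 2: y^k = 1.1, reduced costs: (4.5, -1.5)
  x^k = (0.0, 10.0), subgradient = b - a^T x = -28.0
  y^{k+1} = 1.1 + 0.05*-28.0 = -0.3
Step 3: y^k = -0.3, reduced costs: (11.5, 5.5)
  x^k = (0.0, 0.0), subgradient = b - a^T x = 22.0
  y^{k+1} = -0.3 + 0.05*22.0 = 0.8
Dual objective at y_3 = 0.8: reduced costs (6.0, 0.0), box minimizer x = (0.0, 0.0)
g(y_3) = b*y + (c1 - a1*y)*x1 + (c2 - a2*y)*x2 = 22*0.8 + 6.0*0.0 + 0.0*0.0 = 17.6 + 0.0 + 0.0 = 17.6


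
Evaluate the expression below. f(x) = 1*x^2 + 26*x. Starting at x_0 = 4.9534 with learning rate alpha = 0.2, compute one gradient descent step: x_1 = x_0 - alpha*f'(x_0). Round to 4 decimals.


We compute the gradient at x_0 and apply the update.
f'(x) = 2*x + 26
f'(4.9534) = 2*4.9534 + 26 = 35.9068
x_1 = 4.9534 - 0.2*35.9068 = -2.228


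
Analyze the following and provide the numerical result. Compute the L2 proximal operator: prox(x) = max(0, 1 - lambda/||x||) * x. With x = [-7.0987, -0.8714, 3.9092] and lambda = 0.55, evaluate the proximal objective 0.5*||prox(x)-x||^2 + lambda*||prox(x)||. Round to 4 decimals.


Step 1: Compute ||x||.
||x|| = 8.1506
Step 2: Compute scaling factor.
scale = max(0, 1 - 0.55/8.1506) = 0.9325
Step 3: prox(x) = [-6.6197, -0.8126, 3.6454]
||prox(x)|| = 7.6006
Step 4: Proximal objective.
0.5*||prox-x||^2 = 0.1513
lambda*||prox|| = 4.1803
Total = 4.3316


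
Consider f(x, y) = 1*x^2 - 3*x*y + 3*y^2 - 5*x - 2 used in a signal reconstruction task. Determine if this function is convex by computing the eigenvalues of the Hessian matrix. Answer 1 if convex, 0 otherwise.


The Hessian of f(x,y) = 1*x^2 - 3*x*y + 3*y^2 - 5*x - 2 is:
H = [[2, -3], [-3, 6]]
Trace = 2 + 6 = 8
Determinant = 2*6 - (-3)^2 = 3
Discriminant = (8)^2 - 4*3 = 52.0
Eigenvalues: lambda_1 = 0.3944, lambda_2 = 7.6056
The function is convex.

1


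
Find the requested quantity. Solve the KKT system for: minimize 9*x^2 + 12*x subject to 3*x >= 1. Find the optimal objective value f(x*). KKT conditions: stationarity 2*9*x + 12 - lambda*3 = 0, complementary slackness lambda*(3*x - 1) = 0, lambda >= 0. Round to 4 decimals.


Step 1: Try lambda = 0 (constraint inactive).
x_unc = -12/(2*9) = -0.6667
Check: 3*-0.6667 = -2.0001 < 1 -- violated!
Step 2: Constraint must be active: 3*x = 1
x* = 1/3 = 0.3333 (rounded; the exact value 1/3 is used below)
lambda = (2*9*(1/3) + 12)/3 = 6.0
Step 3: Compute optimal value.
f(x*) = 9*(1/3)^2 + 12*(1/3) = 5.0


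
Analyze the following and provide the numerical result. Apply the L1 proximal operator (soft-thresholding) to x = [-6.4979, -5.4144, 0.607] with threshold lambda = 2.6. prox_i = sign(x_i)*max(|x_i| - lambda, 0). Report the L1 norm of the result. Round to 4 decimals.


Soft-thresholding with lambda = 2.6:
prox(-6.4979) = sign(-6.4979)*max(|-6.4979| - 2.6, 0) = -3.8979
prox(-5.4144) = sign(-5.4144)*max(|-5.4144| - 2.6, 0) = -2.8144
prox(0.607) = sign(0.607)*max(|0.607| - 2.6, 0) = 0.0
prox(x) = [-3.8979, -2.8144, 0.0]
||prox(x)||_1 = 3.8979 + 2.8144 + 0.0 = 6.7123


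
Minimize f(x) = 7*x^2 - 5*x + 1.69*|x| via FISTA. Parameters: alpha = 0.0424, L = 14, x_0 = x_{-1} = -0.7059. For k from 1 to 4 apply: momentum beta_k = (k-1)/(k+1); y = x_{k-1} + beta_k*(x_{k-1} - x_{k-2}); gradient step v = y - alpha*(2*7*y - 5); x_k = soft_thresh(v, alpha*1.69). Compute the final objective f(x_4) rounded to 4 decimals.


FISTA on f(x) = 7*x^2 - 5*x + 1.69*|x|
L = 14, alpha = 0.0424
Iteration 1: beta = 0.0, y = -0.7059 + 0.0*(-0.7059 + 0.7059) = -0.7059
  grad(y) = -14.8826, v = y - alpha*grad = -0.0749
  prox(v) = soft_thresh(-0.0749, 0.0717) = -0.0032
Iteration 2: beta = 0.3333, y = -0.0032 + 0.3333*(-0.0032 + 0.7059) = 0.231
  grad(y) = -1.7659, v = y - alpha*grad = 0.3059
  prox(v) = soft_thresh(0.3059, 0.0717) = 0.2342
Iteration 3: beta = 0.5, y = 0.2342 + 0.5*(0.2342 + 0.0032) = 0.3529
  grad(y) = -0.0587, v = y - alpha*grad = 0.3554
  prox(v) = soft_thresh(0.3554, 0.0717) = 0.2838
Iteration 4: beta = 0.6, y = 0.2838 + 0.6*(0.2838 - 0.2342) = 0.3135
  grad(y) = -0.6108, v = y - alpha*grad = 0.3394
  prox(v) = soft_thresh(0.3394, 0.0717) = 0.2678
f(x_4) = 7*0.2678^2 - 5*0.2678 + 1.69*|0.2678| = -0.3844


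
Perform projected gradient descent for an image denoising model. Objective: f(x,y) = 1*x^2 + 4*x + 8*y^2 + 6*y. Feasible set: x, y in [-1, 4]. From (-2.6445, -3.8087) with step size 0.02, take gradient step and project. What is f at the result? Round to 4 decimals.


Step 1: Compute gradient at (-2.6445, -3.8087).
grad_x = 2*1*-2.6445 + 4 = -1.289
grad_y = 2*8*-3.8087 + 6 = -54.9392
Step 2: Gradient step.
x_raw = -2.6445 - 0.02*-1.289 = -2.6187
y_raw = -3.8087 - 0.02*-54.9392 = -2.7099
Step 3: Project onto [-1, 4].
x_proj = clip(-2.6187) = -1.0
y_proj = clip(-2.7099) = -1.0
Step 4: Evaluate f.
f(-1.0, -1.0) = -1.0


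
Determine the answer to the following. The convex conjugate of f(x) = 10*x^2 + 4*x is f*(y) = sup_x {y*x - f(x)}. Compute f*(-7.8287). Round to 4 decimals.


f*(y) = sup_x {y*x - a*x^2 - b*x} = sup_x {(y-b)*x - a*x^2}
FOC: (y - b) - 2a*x = 0 => x* = (y - b)/(2a)
x* = (-7.8287 - 4)/(2*10) = -0.5914
f*(-7.8287) = (y-b)^2/(4a) = (-7.8287 - 4)^2/(4*10)
= 139.9181/40 = 3.498


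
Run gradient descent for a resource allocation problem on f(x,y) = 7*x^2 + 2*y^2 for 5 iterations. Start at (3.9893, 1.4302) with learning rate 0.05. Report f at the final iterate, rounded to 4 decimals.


Gradient descent on f(x,y) = 7*x^2 + 2*y^2.
Starting point: (3.9893, 1.4302), alpha = 0.05
Step 1: grad_x = 2*7*3.9893 = 55.8502, grad_y = 2*2*1.4302 = 5.7208
  x_1 = 3.9893 - 0.05*55.8502 = 1.1968
  y_1 = 1.4302 - 0.05*5.7208 = 1.1442
Step 2: grad_x = 2*7*1.1968 = 16.7551, grad_y = 2*2*1.1442 = 4.5766
  x_2 = 1.1968 - 0.05*16.7551 = 0.359
  y_2 = 1.1442 - 0.05*4.5766 = 0.9153
Step 3: grad_x = 2*7*0.359 = 5.0265, grad_y = 2*2*0.9153 = 3.6613
  x_3 = 0.359 - 0.05*5.0265 = 0.1077
  y_3 = 0.9153 - 0.05*3.6613 = 0.7323
Step 4: grad_x = 2*7*0.1077 = 1.508, grad_y = 2*2*0.7323 = 2.929
  x_4 = 0.1077 - 0.05*1.508 = 0.0323
  y_4 = 0.7323 - 0.05*2.929 = 0.5858
Step 5: grad_x = 2*7*0.0323 = 0.4524, grad_y = 2*2*0.5858 = 2.3432
  x_5 = 0.0323 - 0.05*0.4524 = 0.0097
  y_5 = 0.5858 - 0.05*2.3432 = 0.4686
f(0.0097, 0.4686) = 7*0.0097^2 + 2*0.4686^2 = 0.4399


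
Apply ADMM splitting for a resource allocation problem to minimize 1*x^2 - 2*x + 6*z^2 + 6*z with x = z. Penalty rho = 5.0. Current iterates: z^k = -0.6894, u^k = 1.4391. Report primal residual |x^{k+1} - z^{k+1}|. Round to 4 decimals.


ADMM iteration with rho = 5.0, z^k = -0.6894, u^k = 1.4391
Step 1: x-update.
Minimize 1*x^2 - 2*x + (5.0/2)*(x + 0.6894 + 1.4391)^2
FOC: (2*1 + 5.0)*x = 2 + 5.0*(-0.6894 - 1.4391)
x^{k+1} = -1.2346
Step 2: z-update.
Minimize 6*z^2 + 6*z + (5.0/2)*(-1.2346 - z + 1.4391)^2
FOC: (2*6 + 5.0)*z = -6 + 5.0*(-1.2346 + 1.4391)
z^{k+1} = -0.2928
Step 3: u-update.
u^{k+1} = 1.4391 - 1.2346 + 0.2928 = 0.4973
Step 4: Primal residual = |-1.2346 + 0.2928| = 0.9418


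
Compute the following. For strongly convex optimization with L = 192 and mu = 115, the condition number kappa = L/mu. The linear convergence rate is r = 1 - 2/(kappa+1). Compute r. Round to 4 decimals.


Step 1: Compute the condition number.
kappa = L/mu = 192/115 = 1.6696
Step 2: Compute the convergence rate.
r = 1 - 2/(kappa + 1) = 1 - 2*mu/(L + mu) = (L - mu)/(L + mu) = 77/307 = 0.2508


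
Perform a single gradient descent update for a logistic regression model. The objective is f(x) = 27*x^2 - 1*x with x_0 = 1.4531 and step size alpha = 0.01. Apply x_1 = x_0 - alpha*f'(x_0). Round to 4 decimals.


We compute the gradient at x_0 and apply the update.
f'(x) = 54*x - 1
f'(1.4531) = 54*1.4531 - 1 = 77.4674
x_1 = 1.4531 - 0.01*77.4674 = 0.6784


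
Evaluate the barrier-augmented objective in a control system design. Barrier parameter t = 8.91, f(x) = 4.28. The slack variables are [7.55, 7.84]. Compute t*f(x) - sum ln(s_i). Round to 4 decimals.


Step 1: Compute log-barrier.
ln values: [2.0215, 2.0592]
phi = -(2.0215 + 2.0592) = -4.0808
Step 2: Compute augmented objective.
t*f(x) = 8.91*4.28 = 38.1348
Total = 38.1348 - 4.0808 = 34.054


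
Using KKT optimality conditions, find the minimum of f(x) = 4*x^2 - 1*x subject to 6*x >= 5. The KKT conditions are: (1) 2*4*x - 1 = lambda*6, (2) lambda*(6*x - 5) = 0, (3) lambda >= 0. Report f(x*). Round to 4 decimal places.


Step 1: Try lambda = 0 (constraint inactive).
x_unc = 1/(2*4) = 0.125
Check: 6*0.125 = 0.75 < 5 -- violated!
Step 2: Constraint must be active: 6*x = 5
x* = 5/6 = 0.8333 (rounded; the exact value 5/6 is used below)
lambda = (2*4*(5/6) - 1)/6 = 0.9444
Step 3: Compute optimal value.
f(x*) = 4*(5/6)^2 - 1*(5/6) = 1.9444


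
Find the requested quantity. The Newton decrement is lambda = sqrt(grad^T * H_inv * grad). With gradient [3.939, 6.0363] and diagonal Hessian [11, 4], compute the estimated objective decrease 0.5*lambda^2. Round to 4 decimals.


Step 1: H is diagonal, so H^(-1) * g = [0.3581, 1.5091].
Step 2: g^T H^(-1) g = sum_i g_i^2 / H_ii
  = (3.939)^2/11 + (6.0363)^2/4
  = 1.4105 + 9.1092 = 10.5197
Step 3: Objective decrease = 0.5 * g^T H^(-1) g = 5.2599


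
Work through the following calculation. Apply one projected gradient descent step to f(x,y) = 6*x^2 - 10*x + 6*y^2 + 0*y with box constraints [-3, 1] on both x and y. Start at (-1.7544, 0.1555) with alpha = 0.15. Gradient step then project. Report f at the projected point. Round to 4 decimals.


Step 1: Compute gradient at (-1.7544, 0.1555).
grad_x = 2*6*-1.7544 - 10 = -31.0528
grad_y = 2*6*0.1555 + 0 = 1.866
Step 2: Gradient step.
x_raw = -1.7544 - 0.15*-31.0528 = 2.9035
y_raw = 0.1555 - 0.15*1.866 = -0.1244
Step 3: Project onto [-3, 1].
x_proj = clip(2.9035) = 1.0
y_proj = clip(-0.1244) = -0.1244
Step 4: Evaluate f.
f(1.0, -0.1244) = -3.9071


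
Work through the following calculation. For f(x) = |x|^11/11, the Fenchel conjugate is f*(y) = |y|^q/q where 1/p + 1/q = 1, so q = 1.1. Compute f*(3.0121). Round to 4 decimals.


The conjugate exponent q satisfies 1/p + 1/q = 1.
p = 11, so q = 11/(11 - 1) = 1.1
|y|^q = 3.0121^1.1 = 3.3632
f*(3.0121) = 3.3632 / 1.1 = 3.0575


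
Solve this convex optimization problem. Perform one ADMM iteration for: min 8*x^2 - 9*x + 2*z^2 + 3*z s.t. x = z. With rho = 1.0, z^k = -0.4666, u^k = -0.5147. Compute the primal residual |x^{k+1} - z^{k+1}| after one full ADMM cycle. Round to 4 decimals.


ADMM iteration with rho = 1.0, z^k = -0.4666, u^k = -0.5147
Step 1: x-update.
Minimize 8*x^2 - 9*x + (1.0/2)*(x + 0.4666 - 0.5147)^2
FOC: (2*8 + 1.0)*x = 9 + 1.0*(-0.4666 + 0.5147)
x^{k+1} = 0.5322
Step 2: z-update.
Minimize 2*z^2 + 3*z + (1.0/2)*(0.5322 - z - 0.5147)^2
FOC: (2*2 + 1.0)*z = -3 + 1.0*(0.5322 - 0.5147)
z^{k+1} = -0.5965
Step 3: u-update.
u^{k+1} = -0.5147 + 0.5322 + 0.5965 = 0.614
Step 4: Primal residual = |0.5322 + 0.5965| = 1.1287


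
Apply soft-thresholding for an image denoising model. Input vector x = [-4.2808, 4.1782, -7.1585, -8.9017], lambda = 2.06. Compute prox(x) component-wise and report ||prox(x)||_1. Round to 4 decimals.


Soft-thresholding with lambda = 2.06:
prox(-4.2808) = sign(-4.2808)*max(|-4.2808| - 2.06, 0) = -2.2208
prox(4.1782) = sign(4.1782)*max(|4.1782| - 2.06, 0) = 2.1182
prox(-7.1585) = sign(-7.1585)*max(|-7.1585| - 2.06, 0) = -5.0985
prox(-8.9017) = sign(-8.9017)*max(|-8.9017| - 2.06, 0) = -6.8417
prox(x) = [-2.2208, 2.1182, -5.0985, -6.8417]
||prox(x)||_1 = 2.2208 + 2.1182 + 5.0985 + 6.8417 = 16.2792


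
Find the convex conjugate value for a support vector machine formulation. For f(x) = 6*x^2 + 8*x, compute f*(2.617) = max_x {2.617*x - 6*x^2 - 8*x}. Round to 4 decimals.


f*(y) = sup_x {y*x - a*x^2 - b*x} = sup_x {(y-b)*x - a*x^2}
FOC: (y - b) - 2a*x = 0 => x* = (y - b)/(2a)
x* = (2.617 - 8)/(2*6) = -0.4486
f*(2.617) = (y-b)^2/(4a) = (2.617 - 8)^2/(4*6)
= 28.9767/24 = 1.2074


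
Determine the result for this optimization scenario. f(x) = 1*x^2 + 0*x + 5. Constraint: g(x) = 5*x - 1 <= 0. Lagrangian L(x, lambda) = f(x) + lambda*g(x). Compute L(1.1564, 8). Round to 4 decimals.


Step 1: Evaluate f(x).
f(1.1564) = 1*1.1564^2 + 0*1.1564 + 5 = 6.3373
Step 2: Evaluate g(x).
g(1.1564) = 5*1.1564 - 1 = 4.782
Step 3: Compute Lagrangian.
L = 6.3373 + 8*4.782 = 44.5933


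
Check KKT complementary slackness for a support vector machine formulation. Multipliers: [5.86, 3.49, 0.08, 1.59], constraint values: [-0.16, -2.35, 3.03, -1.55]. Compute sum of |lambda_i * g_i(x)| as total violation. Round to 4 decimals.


KKT complementary slackness check:
lambda_1 * g_1 = 5.86 * -0.16 = -0.9376
lambda_2 * g_2 = 3.49 * -2.35 = -8.2015
lambda_3 * g_3 = 0.08 * 3.03 = 0.2424
lambda_4 * g_4 = 1.59 * -1.55 = -2.4645
Total violation = 0.9376 + 8.2015 + 0.2424 + 2.4645 = 11.846


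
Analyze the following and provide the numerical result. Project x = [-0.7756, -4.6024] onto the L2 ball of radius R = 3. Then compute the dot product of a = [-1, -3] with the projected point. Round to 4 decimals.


Step 1: Compute ||x|| (intermediates to 6 decimals).
||x|| = sqrt((-0.7756)^2 + (-4.6024)^2) = 4.667295
Step 2: Project.
Since ||x|| > R, scale = R/||x|| = 3/4.667295 = 0.642771, proj(x) = scale * x
proj(x) = [-0.498533, -2.958289]
Step 3: Dot product.
a^T * proj(x) = -1*(-0.498533) - 3*(-2.958289) = 9.3734


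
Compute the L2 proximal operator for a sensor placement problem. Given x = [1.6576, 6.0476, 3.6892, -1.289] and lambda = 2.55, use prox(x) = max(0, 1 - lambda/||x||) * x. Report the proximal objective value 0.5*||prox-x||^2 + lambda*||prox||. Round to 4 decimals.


Step 1: Compute ||x||.
||x|| = 7.3887
Step 2: Compute scaling factor.
scale = max(0, 1 - 2.55/7.3887) = 0.6549
Step 3: prox(x) = [1.0855, 3.9604, 2.416, -0.8441]
||prox(x)|| = 4.8387
Step 4: Proximal objective.
0.5*||prox-x||^2 = 3.2513
lambda*||prox|| = 12.3387
Total = 15.5899


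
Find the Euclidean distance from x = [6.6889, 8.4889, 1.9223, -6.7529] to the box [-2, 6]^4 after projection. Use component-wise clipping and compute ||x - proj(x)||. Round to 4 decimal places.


Project each component onto [-2, 6].
clip(6.6889) = 6.0, clip(8.4889) = 6.0, clip(1.9223) = 1.9223, clip(-6.7529) = -2.0
Projection = [6.0, 6.0, 1.9223, -2.0]
Squared diffs: [0.4746, 6.1946, 0.0, 22.5901]
Distance = sqrt(29.2593) = 5.4092


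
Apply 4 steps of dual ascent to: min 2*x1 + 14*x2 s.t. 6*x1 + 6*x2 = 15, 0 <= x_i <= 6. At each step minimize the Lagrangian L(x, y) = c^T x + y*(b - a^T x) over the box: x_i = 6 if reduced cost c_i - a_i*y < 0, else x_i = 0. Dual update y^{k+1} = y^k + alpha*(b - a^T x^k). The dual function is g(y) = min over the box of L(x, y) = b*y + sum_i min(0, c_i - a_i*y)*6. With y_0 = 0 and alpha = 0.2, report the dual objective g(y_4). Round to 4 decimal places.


Dual ascent for LP: min 2*x1 + 14*x2, 6*x1 + 6*x2 = 15, 0 <= x_i <= 6
Step 1: y^k = 0.0, reduced costs: (2.0, 14.0)
  x^k = (0.0, 0.0), subgradient = b - a^T x = 15.0
  y^{k+1} = 0.0 + 0.2*15.0 = 3.0
Step 2: y^k = 3.0, reduced costs: (-16.0, -4.0)
  x^k = (6.0, 6.0), subgradient = b - a^T x = -57.0
  y^{k+1} = 3.0 + 0.2*-57.0 = -8.4
Step 3: y^k = -8.4, reduced costs: (52.4, 64.4)
  x^k = (0.0, 0.0), subgradient = b - a^T x = 15.0
  y^{k+1} = -8.4 + 0.2*15.0 = -5.4
Step 4: y^k = -5.4, reduced costs: (34.4, 46.4)
  x^k = (0.0, 0.0), subgradient = b - a^T x = 15.0
  y^{k+1} = -5.4 + 0.2*15.0 = -2.4
Dual objective at y_4 = -2.4: reduced costs (16.4, 28.4), box minimizer x = (0.0, 0.0)
g(y_4) = b*y + (c1 - a1*y)*x1 + (c2 - a2*y)*x2 = 15*(-2.4) + 16.4*0.0 + 28.4*0.0 = -36.0 + 0.0 + 0.0 = -36.0


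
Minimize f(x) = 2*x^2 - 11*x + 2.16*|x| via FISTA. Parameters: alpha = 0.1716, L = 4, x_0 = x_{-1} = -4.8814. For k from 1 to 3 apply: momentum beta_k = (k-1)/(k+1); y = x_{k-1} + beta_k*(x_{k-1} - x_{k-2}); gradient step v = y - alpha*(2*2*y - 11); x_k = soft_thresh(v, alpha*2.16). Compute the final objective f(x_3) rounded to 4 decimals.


FISTA on f(x) = 2*x^2 - 11*x + 2.16*|x|
L = 4, alpha = 0.1716
Iteration 1: beta = 0.0, y = -4.8814 + 0.0*(-4.8814 + 4.8814) = -4.8814
  grad(y) = -30.5256, v = y - alpha*grad = 0.3568
  prox(v) = soft_thresh(0.3568, 0.3707) = 0.0
Iteration 2: beta = 0.3333, y = 0.0 + 0.3333*(0.0 + 4.8814) = 1.6271
  grad(y) = -4.4915, v = y - alpha*grad = 2.3979
  prox(v) = soft_thresh(2.3979, 0.3707) = 2.0272
Iteration 3: beta = 0.5, y = 2.0272 + 0.5*(2.0272 - 0.0) = 3.0408
  grad(y) = 1.1633, v = y - alpha*grad = 2.8412
  prox(v) = soft_thresh(2.8412, 0.3707) = 2.4705
f(x_3) = 2*2.4705^2 - 11*2.4705 + 2.16*|2.4705| = -9.6324


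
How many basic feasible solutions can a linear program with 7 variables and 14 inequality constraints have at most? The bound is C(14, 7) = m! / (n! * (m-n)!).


Each vertex corresponds to some choice of n active constraints out of m, so the number of vertices is at most C(m, n) = m! / (n!(m-n)!).
m = 14, n = 7
Numerator: 14 * 13 * 12 * 11 * 10 * 9 * 8
Denominator: 7! = 5040
C(14, 7) = 3432


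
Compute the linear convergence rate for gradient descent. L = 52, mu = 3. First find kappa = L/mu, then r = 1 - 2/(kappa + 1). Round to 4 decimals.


Step 1: Compute the condition number.
kappa = L/mu = 52/3 = 17.3333
Step 2: Compute the convergence rate.
r = 1 - 2/(kappa + 1) = 1 - 2*mu/(L + mu) = (L - mu)/(L + mu) = 49/55 = 0.8909


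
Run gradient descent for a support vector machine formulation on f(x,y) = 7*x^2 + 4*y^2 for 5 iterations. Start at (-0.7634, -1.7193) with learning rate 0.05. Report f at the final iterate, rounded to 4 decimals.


Gradient descent on f(x,y) = 7*x^2 + 4*y^2.
Starting point: (-0.7634, -1.7193), alpha = 0.05
Step 1: grad_x = 2*7*-0.7634 = -10.6876, grad_y = 2*4*-1.7193 = -13.7544
  x_1 = -0.7634 - 0.05*-10.6876 = -0.229
  y_1 = -1.7193 - 0.05*-13.7544 = -1.0316
Step 2: grad_x = 2*7*-0.229 = -3.2063, grad_y = 2*4*-1.0316 = -8.2526
  x_2 = -0.229 - 0.05*-3.2063 = -0.0687
  y_2 = -1.0316 - 0.05*-8.2526 = -0.6189
Step 3: grad_x = 2*7*-0.0687 = -0.9619, grad_y = 2*4*-0.6189 = -4.9516
  x_3 = -0.0687 - 0.05*-0.9619 = -0.0206
  y_3 = -0.6189 - 0.05*-4.9516 = -0.3714
Step 4: grad_x = 2*7*-0.0206 = -0.2886, grad_y = 2*4*-0.3714 = -2.971
  x_4 = -0.0206 - 0.05*-0.2886 = -0.0062
  y_4 = -0.3714 - 0.05*-2.971 = -0.2228
Step 5: grad_x = 2*7*-0.0062 = -0.0866, grad_y = 2*4*-0.2228 = -1.7826
  x_5 = -0.0062 - 0.05*-0.0866 = -0.0019
  y_5 = -0.2228 - 0.05*-1.7826 = -0.1337
f(-0.0019, -0.1337) = 7*(-0.0019)^2 + 4*(-0.1337)^2 = 0.0715


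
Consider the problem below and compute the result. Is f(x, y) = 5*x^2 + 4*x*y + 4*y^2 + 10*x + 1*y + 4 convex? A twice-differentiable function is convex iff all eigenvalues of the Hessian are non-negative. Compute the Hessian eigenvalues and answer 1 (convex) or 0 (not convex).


The Hessian of f(x,y) = 5*x^2 + 4*x*y + 4*y^2 + 10*x + 1*y + 4 is:
H = [[10, 4], [4, 8]]
Trace = 10 + 8 = 18
Determinant = 10*8 - (4)^2 = 64
Discriminant = (18)^2 - 4*64 = 68.0
Eigenvalues: lambda_1 = 4.8769, lambda_2 = 13.1231
The function is convex.

1


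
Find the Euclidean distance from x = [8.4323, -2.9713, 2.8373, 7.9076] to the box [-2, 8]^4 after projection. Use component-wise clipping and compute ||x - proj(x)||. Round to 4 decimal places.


Project each component onto [-2, 8].
clip(8.4323) = 8.0, clip(-2.9713) = -2.0, clip(2.8373) = 2.8373, clip(7.9076) = 7.9076
Projection = [8.0, -2.0, 2.8373, 7.9076]
Squared diffs: [0.1869, 0.9434, 0.0, 0.0]
Distance = sqrt(1.1303) = 1.0632


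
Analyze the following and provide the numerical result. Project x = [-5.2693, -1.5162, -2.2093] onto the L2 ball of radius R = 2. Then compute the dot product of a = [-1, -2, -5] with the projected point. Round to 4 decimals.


Step 1: Compute ||x|| (intermediates to 6 decimals).
||x|| = sqrt((-5.2693)^2 + (-1.5162)^2 + (-2.2093)^2) = 5.911463
Step 2: Project.
Since ||x|| > R, scale = R/||x|| = 2/5.911463 = 0.338326, proj(x) = scale * x
proj(x) = [-1.782741, -0.51297, -0.747464]
Step 3: Dot product.
a^T * proj(x) = -1*(-1.782741) - 2*(-0.51297) - 5*(-0.747464) = 6.546


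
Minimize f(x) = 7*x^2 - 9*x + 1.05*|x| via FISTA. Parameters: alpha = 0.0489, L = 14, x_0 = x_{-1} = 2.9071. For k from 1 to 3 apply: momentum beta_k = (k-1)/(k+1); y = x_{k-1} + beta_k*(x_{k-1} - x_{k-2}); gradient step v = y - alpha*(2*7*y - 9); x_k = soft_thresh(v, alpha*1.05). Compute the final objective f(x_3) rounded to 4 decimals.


FISTA on f(x) = 7*x^2 - 9*x + 1.05*|x|
L = 14, alpha = 0.0489
Iteration 1: beta = 0.0, y = 2.9071 + 0.0*(2.9071 - 2.9071) = 2.9071
  grad(y) = 31.6994, v = y - alpha*grad = 1.357
  prox(v) = soft_thresh(1.357, 0.0513) = 1.3057
Iteration 2: beta = 0.3333, y = 1.3057 + 0.3333*(1.3057 - 2.9071) = 0.7718
  grad(y) = 1.8057, v = y - alpha*grad = 0.6835
  prox(v) = soft_thresh(0.6835, 0.0513) = 0.6322
Iteration 3: beta = 0.5, y = 0.6322 + 0.5*(0.6322 - 1.3057) = 0.2955
  grad(y) = -4.8635, v = y - alpha*grad = 0.5333
  prox(v) = soft_thresh(0.5333, 0.0513) = 0.4819
f(x_3) = 7*0.4819^2 - 9*0.4819 + 1.05*|0.4819| = -2.2056


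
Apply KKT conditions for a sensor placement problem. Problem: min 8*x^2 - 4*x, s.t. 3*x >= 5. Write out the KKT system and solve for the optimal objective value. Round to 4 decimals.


Step 1: Try lambda = 0 (constraint inactive).
x_unc = 4/(2*8) = 0.25
Check: 3*0.25 = 0.75 < 5 -- violated!
Step 2: Constraint must be active: 3*x = 5
x* = 5/3 = 1.6667 (rounded; the exact value 5/3 is used below)
lambda = (2*8*(5/3) - 4)/3 = 7.5556
Step 3: Compute optimal value.
f(x*) = 8*(5/3)^2 - 4*(5/3) = 15.5556


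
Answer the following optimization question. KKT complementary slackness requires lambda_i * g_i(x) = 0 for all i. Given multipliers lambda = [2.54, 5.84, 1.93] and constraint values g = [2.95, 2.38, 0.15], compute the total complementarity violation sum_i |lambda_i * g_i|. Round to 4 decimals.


KKT complementary slackness check:
lambda_1 * g_1 = 2.54 * 2.95 = 7.493
lambda_2 * g_2 = 5.84 * 2.38 = 13.8992
lambda_3 * g_3 = 1.93 * 0.15 = 0.2895
Total violation = 7.493 + 13.8992 + 0.2895 = 21.6817


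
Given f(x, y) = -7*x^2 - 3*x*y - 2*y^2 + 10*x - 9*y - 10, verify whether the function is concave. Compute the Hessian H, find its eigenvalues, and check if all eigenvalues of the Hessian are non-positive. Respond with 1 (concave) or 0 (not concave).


The Hessian of f(x,y) = -7*x^2 - 3*x*y - 2*y^2 + 10*x - 9*y - 10 is:
H = [[-14, -3], [-3, -4]]
Trace = -14 - 4 = -18
Determinant = -14*-4 - (-3)^2 = 47
Discriminant = (-18)^2 - 4*47 = 136.0
Eigenvalues: lambda_1 = -14.831, lambda_2 = -3.169
The function is concave.

1


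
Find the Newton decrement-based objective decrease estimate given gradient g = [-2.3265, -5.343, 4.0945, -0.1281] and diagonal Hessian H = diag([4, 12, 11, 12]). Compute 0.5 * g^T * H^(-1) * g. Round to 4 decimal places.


Step 1: H is diagonal, so H^(-1) * g = [-0.5816, -0.4453, 0.3722, -0.0107].
Step 2: g^T H^(-1) g = sum_i g_i^2 / H_ii
  = (-2.3265)^2/4 + (-5.343)^2/12 + (4.0945)^2/11 + (-0.1281)^2/12
  = 1.3532 + 2.379 + 1.5241 + 0.0014 = 5.2576
Step 3: Objective decrease = 0.5 * g^T H^(-1) g = 2.6288


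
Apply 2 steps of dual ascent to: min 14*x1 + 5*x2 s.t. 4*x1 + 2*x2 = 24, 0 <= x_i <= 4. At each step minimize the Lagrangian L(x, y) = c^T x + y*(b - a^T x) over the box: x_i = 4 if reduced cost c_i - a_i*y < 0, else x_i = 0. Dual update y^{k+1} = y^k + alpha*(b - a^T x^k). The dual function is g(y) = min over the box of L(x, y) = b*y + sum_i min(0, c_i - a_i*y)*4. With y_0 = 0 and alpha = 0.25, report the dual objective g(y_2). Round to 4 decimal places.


Dual ascent for LP: min 14*x1 + 5*x2, 4*x1 + 2*x2 = 24, 0 <= x_i <= 4
Step 1: y^k = 0.0, reduced costs: (14.0, 5.0)
  x^k = (0.0, 0.0), subgradient = b - a^T x = 24.0
  y^{k+1} = 0.0 + 0.25*24.0 = 6.0
Step 2: y^k = 6.0, reduced costs: (-10.0, -7.0)
  x^k = (4.0, 4.0), subgradient = b - a^T x = 0.0
  y^{k+1} = 6.0 + 0.25*0.0 = 6.0
Dual objective at y_2 = 6.0: reduced costs (-10.0, -7.0), box minimizer x = (4.0, 4.0)
g(y_2) = b*y + (c1 - a1*y)*x1 + (c2 - a2*y)*x2 = 24*6.0 + (-10.0)*4.0 + (-7.0)*4.0 = 144.0 - 40.0 - 28.0 = 76.0


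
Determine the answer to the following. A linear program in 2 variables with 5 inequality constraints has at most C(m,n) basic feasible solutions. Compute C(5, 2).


Each vertex corresponds to some choice of n active constraints out of m, so the number of vertices is at most C(m, n) = m! / (n!(m-n)!).
m = 5, n = 2
Numerator: 5 * 4
Denominator: 2! = 2
C(5, 2) = 10


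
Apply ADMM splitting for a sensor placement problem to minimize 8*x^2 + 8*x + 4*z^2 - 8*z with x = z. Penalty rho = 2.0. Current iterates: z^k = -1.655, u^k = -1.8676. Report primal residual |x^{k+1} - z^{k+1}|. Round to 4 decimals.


ADMM iteration with rho = 2.0, z^k = -1.655, u^k = -1.8676
Step 1: x-update.
Minimize 8*x^2 + 8*x + (2.0/2)*(x + 1.655 - 1.8676)^2
FOC: (2*8 + 2.0)*x = -8 + 2.0*(-1.655 + 1.8676)
x^{k+1} = -0.4208
Step 2: z-update.
Minimize 4*z^2 - 8*z + (2.0/2)*(-0.4208 - z - 1.8676)^2
FOC: (2*4 + 2.0)*z = 8 + 2.0*(-0.4208 - 1.8676)
z^{k+1} = 0.3423
Step 3: u-update.
u^{k+1} = -1.8676 - 0.4208 - 0.3423 = -2.6307
Step 4: Primal residual = |-0.4208 - 0.3423| = 0.7631


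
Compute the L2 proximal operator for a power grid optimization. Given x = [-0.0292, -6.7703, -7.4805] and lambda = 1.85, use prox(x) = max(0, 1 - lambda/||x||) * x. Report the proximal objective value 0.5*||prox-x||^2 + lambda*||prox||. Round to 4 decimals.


Step 1: Compute ||x||.
||x|| = 10.0894
Step 2: Compute scaling factor.
scale = max(0, 1 - 1.85/10.0894) = 0.8166
Step 3: prox(x) = [-0.0238, -5.5289, -6.1089]
||prox(x)|| = 8.2394
Step 4: Proximal objective.
0.5*||prox-x||^2 = 1.7113
lambda*||prox|| = 15.2429
Total = 16.9541


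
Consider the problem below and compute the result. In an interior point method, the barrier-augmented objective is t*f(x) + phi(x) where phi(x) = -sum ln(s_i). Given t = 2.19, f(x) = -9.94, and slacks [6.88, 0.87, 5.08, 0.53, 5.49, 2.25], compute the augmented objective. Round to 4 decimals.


Step 1: Compute log-barrier.
ln values: [1.9286, -0.1393, 1.6253, -0.6349, 1.7029, 0.8109]
phi = -(1.9286 - 0.1393 + 1.6253 - 0.6349 + 1.7029 + 0.8109) = -5.2936
Step 2: Compute augmented objective.
t*f(x) = 2.19*-9.94 = -21.7686
Total = -21.7686 - 5.2936 = -27.0622


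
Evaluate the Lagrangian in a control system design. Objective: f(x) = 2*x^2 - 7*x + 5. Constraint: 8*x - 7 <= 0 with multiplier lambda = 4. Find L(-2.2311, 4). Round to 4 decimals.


Step 1: Evaluate f(x).
f(-2.2311) = 2*(-2.2311)^2 - 7*(-2.2311) + 5 = 30.5733
Step 2: Evaluate g(x).
g(-2.2311) = 8*-2.2311 - 7 = -24.8488
Step 3: Compute Lagrangian.
L = 30.5733 + 4*-24.8488 = -68.8219


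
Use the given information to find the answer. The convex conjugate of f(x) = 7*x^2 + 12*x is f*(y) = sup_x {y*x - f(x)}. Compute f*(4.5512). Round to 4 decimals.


f*(y) = sup_x {y*x - a*x^2 - b*x} = sup_x {(y-b)*x - a*x^2}
FOC: (y - b) - 2a*x = 0 => x* = (y - b)/(2a)
x* = (4.5512 - 12)/(2*7) = -0.5321
f*(4.5512) = (y-b)^2/(4a) = (4.5512 - 12)^2/(4*7)
= 55.4846/28 = 1.9816


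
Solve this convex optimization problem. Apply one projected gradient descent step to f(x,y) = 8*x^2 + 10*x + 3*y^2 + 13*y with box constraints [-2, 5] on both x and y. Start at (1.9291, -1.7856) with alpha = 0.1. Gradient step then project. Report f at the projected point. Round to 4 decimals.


Step 1: Compute gradient at (1.9291, -1.7856).
grad_x = 2*8*1.9291 + 10 = 40.8656
grad_y = 2*3*-1.7856 + 13 = 2.2864
Step 2: Gradient step.
x_raw = 1.9291 - 0.1*40.8656 = -2.1575
y_raw = -1.7856 - 0.1*2.2864 = -2.0142
Step 3: Project onto [-2, 5].
x_proj = clip(-2.1575) = -2.0
y_proj = clip(-2.0142) = -2.0
Step 4: Evaluate f.
f(-2.0, -2.0) = -2.0


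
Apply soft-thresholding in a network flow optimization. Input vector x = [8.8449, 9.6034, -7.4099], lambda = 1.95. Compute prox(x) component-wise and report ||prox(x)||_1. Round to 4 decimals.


Soft-thresholding with lambda = 1.95:
prox(8.8449) = sign(8.8449)*max(|8.8449| - 1.95, 0) = 6.8949
prox(9.6034) = sign(9.6034)*max(|9.6034| - 1.95, 0) = 7.6534
prox(-7.4099) = sign(-7.4099)*max(|-7.4099| - 1.95, 0) = -5.4599
prox(x) = [6.8949, 7.6534, -5.4599]
||prox(x)||_1 = 6.8949 + 7.6534 + 5.4599 = 20.0082


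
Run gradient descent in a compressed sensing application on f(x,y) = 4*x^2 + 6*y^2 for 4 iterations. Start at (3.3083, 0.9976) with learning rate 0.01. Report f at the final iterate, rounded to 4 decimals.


Gradient descent on f(x,y) = 4*x^2 + 6*y^2.
Starting point: (3.3083, 0.9976), alpha = 0.01
Step 1: grad_x = 2*4*3.3083 = 26.4664, grad_y = 2*6*0.9976 = 11.9712
  x_1 = 3.3083 - 0.01*26.4664 = 3.0436
  y_1 = 0.9976 - 0.01*11.9712 = 0.8779
Step 2: grad_x = 2*4*3.0436 = 24.3491, grad_y = 2*6*0.8779 = 10.5347
  x_2 = 3.0436 - 0.01*24.3491 = 2.8001
  y_2 = 0.8779 - 0.01*10.5347 = 0.7725
Step 3: grad_x = 2*4*2.8001 = 22.4012, grad_y = 2*6*0.7725 = 9.2705
  x_3 = 2.8001 - 0.01*22.4012 = 2.5761
  y_3 = 0.7725 - 0.01*9.2705 = 0.6798
Step 4: grad_x = 2*4*2.5761 = 20.6091, grad_y = 2*6*0.6798 = 8.158
  x_4 = 2.5761 - 0.01*20.6091 = 2.37
  y_4 = 0.6798 - 0.01*8.158 = 0.5983
f(2.37, 0.5983) = 4*2.37^2 + 6*0.5983^2 = 24.6159


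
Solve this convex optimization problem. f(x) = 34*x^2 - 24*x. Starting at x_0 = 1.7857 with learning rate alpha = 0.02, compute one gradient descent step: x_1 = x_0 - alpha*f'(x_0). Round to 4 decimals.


We compute the gradient at x_0 and apply the update.
f'(x) = 68*x - 24
f'(1.7857) = 68*1.7857 - 24 = 97.4276
x_1 = 1.7857 - 0.02*97.4276 = -0.1629
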